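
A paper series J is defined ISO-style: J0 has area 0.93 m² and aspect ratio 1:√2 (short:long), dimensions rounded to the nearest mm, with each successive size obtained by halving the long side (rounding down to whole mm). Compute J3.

Let J0's short side be w mm. w · w√2 = 0.93 m² = 930,000 mm², so w ≈ 810.9 mm and w√2 ≈ 1146.8 mm → J0 = 811 × 1147 mm.
J1: ⌊1147/2⌋ × 811 = 573 × 811 mm
J2: ⌊811/2⌋ × 573 = 405 × 573 mm
J3: ⌊573/2⌋ × 405 = 286 × 405 mm

286 × 405 mm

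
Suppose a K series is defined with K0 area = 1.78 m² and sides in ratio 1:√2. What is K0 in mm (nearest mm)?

Let the short side be w mm. Then w · w√2 = 1.78 m² = 1,780,000 mm².
w² = 1,780,000/√2, so w ≈ 1121.9 mm; long side = w√2 ≈ 1586.6 mm.

1122 × 1587 mm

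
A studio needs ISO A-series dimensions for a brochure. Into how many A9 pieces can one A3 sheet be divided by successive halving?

Each ISO step halves the sheet: 1 × A3 → 2 × A4 → 4 × A5 → 8 × A6 → …
From A3 to A9 is 6 halving steps: 2^6 = 64.

64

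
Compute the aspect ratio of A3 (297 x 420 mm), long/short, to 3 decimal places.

1.414

420 / 297 = 1.414
Matches √2 ≈ 1.414 — the ISO 216 defining ratio.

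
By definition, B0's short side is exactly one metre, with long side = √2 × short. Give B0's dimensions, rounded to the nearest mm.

Short side = 1000 mm; long side = 1000√2 ≈ 1414.2 mm.

1000 × 1414 mm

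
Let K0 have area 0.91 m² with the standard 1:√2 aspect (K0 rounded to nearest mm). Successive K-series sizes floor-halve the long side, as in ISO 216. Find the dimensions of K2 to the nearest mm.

Let K0's short side be w mm. w · w√2 = 0.91 m² = 910,000 mm², so w ≈ 802.2 mm and w√2 ≈ 1134.4 mm → K0 = 802 × 1134 mm.
K1: ⌊1134/2⌋ × 802 = 567 × 802 mm
K2: ⌊802/2⌋ × 567 = 401 × 567 mm

401 × 567 mm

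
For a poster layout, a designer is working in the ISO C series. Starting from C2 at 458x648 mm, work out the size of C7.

81 × 114 mm

C3: ⌊648/2⌋ × 458 = 324 × 458 mm
C4: ⌊458/2⌋ × 324 = 229 × 324 mm
C5: ⌊324/2⌋ × 229 = 162 × 229 mm
C6: ⌊229/2⌋ × 162 = 114 × 162 mm
C7: ⌊162/2⌋ × 114 = 81 × 114 mm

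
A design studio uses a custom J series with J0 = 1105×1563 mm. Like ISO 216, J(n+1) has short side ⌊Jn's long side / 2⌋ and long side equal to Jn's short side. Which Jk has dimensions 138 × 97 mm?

J0: 1105 × 1563 mm
J1: 781 × 1105 mm
J2: 552 × 781 mm
J3: 390 × 552 mm
J4: 276 × 390 mm
J5: 195 × 276 mm
J6: 138 × 195 mm
J7: 97 × 138 mm
J8: 69 × 97 mm
→ matches J7.

J7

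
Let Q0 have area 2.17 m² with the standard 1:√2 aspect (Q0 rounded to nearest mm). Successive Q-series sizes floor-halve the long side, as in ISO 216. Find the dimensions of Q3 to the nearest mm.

438 × 619 mm

Let Q0's short side be w mm. w · w√2 = 2.17 m² = 2,170,000 mm², so w ≈ 1238.7 mm and w√2 ≈ 1751.8 mm → Q0 = 1239 × 1752 mm.
Q1: ⌊1752/2⌋ × 1239 = 876 × 1239 mm
Q2: ⌊1239/2⌋ × 876 = 619 × 876 mm
Q3: ⌊876/2⌋ × 619 = 438 × 619 mm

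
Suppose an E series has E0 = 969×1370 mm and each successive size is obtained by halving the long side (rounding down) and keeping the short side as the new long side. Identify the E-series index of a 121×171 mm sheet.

E6

E0: 969 × 1370 mm
E1: 685 × 969 mm
E2: 484 × 685 mm
E3: 342 × 484 mm
E4: 242 × 342 mm
E5: 171 × 242 mm
E6: 121 × 171 mm
E7: 85 × 121 mm
→ matches E6.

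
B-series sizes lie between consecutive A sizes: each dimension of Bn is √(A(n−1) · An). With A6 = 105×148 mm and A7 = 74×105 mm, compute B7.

88 × 125 mm

Short side: √(105 · 74) = √7770 ≈ 88.1 → 88 mm
Long side: √(148 · 105) = √15540 ≈ 124.7 → 125 mm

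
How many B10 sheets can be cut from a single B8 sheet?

Each ISO step halves the sheet: 1 × B8 → 2 × B9 → 4 × B10
From B8 to B10 is 2 halving steps: 2^2 = 4.

4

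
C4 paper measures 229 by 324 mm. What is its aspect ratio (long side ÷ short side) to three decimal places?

324 / 229 = 1.415
Matches √2 ≈ 1.414 — the ISO 216 defining ratio.

1.415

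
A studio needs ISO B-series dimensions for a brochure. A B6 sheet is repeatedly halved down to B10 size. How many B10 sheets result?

Each ISO step halves the sheet: 1 × B6 → 2 × B7 → 4 × B8 → 8 × B9 → …
From B6 to B10 is 4 halving steps: 2^4 = 16.

16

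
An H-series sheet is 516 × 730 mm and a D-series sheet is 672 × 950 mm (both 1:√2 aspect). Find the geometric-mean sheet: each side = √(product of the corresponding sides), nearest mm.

Short side: √(516 · 672) = √346752 ≈ 588.9 → 589 mm
Long side: √(730 · 950) = √693500 ≈ 832.8 → 833 mm

589 × 833 mm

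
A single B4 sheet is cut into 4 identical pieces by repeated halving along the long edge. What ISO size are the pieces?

4 = 2^2, so 2 halving steps.
B4 → B5 → … → B6 after 2 steps.

B6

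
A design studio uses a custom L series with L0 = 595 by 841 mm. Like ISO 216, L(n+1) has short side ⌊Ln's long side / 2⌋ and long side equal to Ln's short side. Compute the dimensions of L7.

52 × 74 mm

L1 = 420 × 595 mm (from L0 by 1 halving).
L2: ⌊595/2⌋ × 420 = 297 × 420 mm
L3: ⌊420/2⌋ × 297 = 210 × 297 mm
L4: ⌊297/2⌋ × 210 = 148 × 210 mm
L5: ⌊210/2⌋ × 148 = 105 × 148 mm
L6: ⌊148/2⌋ × 105 = 74 × 105 mm
L7: ⌊105/2⌋ × 74 = 52 × 74 mm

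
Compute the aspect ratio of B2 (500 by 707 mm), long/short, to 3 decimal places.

1.414

707 / 500 = 1.414
Matches √2 ≈ 1.414 — the ISO 216 defining ratio.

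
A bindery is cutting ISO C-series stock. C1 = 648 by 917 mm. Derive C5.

162 × 229 mm

C2: ⌊917/2⌋ × 648 = 458 × 648 mm
C3: ⌊648/2⌋ × 458 = 324 × 458 mm
C4: ⌊458/2⌋ × 324 = 229 × 324 mm
C5: ⌊324/2⌋ × 229 = 162 × 229 mm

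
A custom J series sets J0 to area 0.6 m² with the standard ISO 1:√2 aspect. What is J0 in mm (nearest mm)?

Let the short side be w mm. Then w · w√2 = 0.6 m² = 600,000 mm².
w² = 600,000/√2, so w ≈ 651.4 mm; long side = w√2 ≈ 921.2 mm.

651 × 921 mm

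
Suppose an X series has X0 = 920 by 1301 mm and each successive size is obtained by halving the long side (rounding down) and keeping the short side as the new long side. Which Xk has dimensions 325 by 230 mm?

X0: 920 × 1301 mm
X1: 650 × 920 mm
X2: 460 × 650 mm
X3: 325 × 460 mm
X4: 230 × 325 mm
X5: 162 × 230 mm
→ matches X4.

X4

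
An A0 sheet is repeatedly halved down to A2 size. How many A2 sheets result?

4

Each ISO step halves the sheet: 1 × A0 → 2 × A1 → 4 × A2
From A0 to A2 is 2 halving steps: 2^2 = 4.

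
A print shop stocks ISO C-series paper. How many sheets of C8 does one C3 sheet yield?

C3 = 324 × 458 mm; C8 = 57 × 81 mm.
Each halving step doubles the count; 5 steps from C3 to C8.
2^5 = 32.

32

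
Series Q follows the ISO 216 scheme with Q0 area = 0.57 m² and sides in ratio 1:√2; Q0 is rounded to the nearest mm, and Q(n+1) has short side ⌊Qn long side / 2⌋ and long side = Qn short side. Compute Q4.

Let Q0's short side be w mm. w · w√2 = 0.57 m² = 570,000 mm², so w ≈ 634.9 mm and w√2 ≈ 897.8 mm → Q0 = 635 × 898 mm.
Q1: ⌊898/2⌋ × 635 = 449 × 635 mm
Q2: ⌊635/2⌋ × 449 = 317 × 449 mm
Q3: ⌊449/2⌋ × 317 = 224 × 317 mm
Q4: ⌊317/2⌋ × 224 = 158 × 224 mm

158 × 224 mm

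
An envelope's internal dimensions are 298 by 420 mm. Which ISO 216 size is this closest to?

Aspect ratio 420/298 ≈ 1.409 — close to the ISO √2 ≈ 1.414.
In the A-series (A0 area = 1 m²): A3 = 297 × 420 mm.
Off by 1 mm total — nearest standard size.

A3 (297 × 420 mm)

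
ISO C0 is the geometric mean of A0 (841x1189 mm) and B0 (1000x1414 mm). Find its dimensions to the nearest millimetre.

917 × 1297 mm

Short: √(841 · 1000) = √841000 ≈ 917.1 mm.
Long: √(1189 · 1414) = √1681246 ≈ 1296.6 mm.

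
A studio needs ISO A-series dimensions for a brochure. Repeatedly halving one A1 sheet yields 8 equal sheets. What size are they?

8 = 2^3, so 3 halving steps.
A1 → A2 → … → A4 after 3 steps.

A4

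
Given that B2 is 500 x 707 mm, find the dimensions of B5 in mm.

176 × 250 mm

B3: ⌊707/2⌋ × 500 = 353 × 500 mm
B4: ⌊500/2⌋ × 353 = 250 × 353 mm
B5: ⌊353/2⌋ × 250 = 176 × 250 mm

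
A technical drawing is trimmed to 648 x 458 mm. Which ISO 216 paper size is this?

C2 (458 × 648 mm)

Aspect ratio 648/458 ≈ 1.415 — close to the ISO √2 ≈ 1.414.
In the C-series (envelope sizes, between A and B): C2 = 458 × 648 mm.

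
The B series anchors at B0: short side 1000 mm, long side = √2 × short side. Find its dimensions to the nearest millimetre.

1000 × 1414 mm

Short side = 1000 mm; long side = 1000√2 ≈ 1414.2 mm.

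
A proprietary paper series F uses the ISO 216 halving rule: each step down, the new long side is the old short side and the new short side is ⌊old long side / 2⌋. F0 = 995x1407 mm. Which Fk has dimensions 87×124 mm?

F7

F0: 995 × 1407 mm
F1: 703 × 995 mm
F2: 497 × 703 mm
F3: 351 × 497 mm
F4: 248 × 351 mm
F5: 175 × 248 mm
F6: 124 × 175 mm
F7: 87 × 124 mm
F8: 62 × 87 mm
→ matches F7.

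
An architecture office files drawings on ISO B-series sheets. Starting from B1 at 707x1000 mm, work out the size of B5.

176 × 250 mm

B2: ⌊1000/2⌋ × 707 = 500 × 707 mm
B3: ⌊707/2⌋ × 500 = 353 × 500 mm
B4: ⌊500/2⌋ × 353 = 250 × 353 mm
B5: ⌊353/2⌋ × 250 = 176 × 250 mm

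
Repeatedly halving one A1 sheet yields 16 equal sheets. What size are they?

A5

16 = 2^4, so 4 halving steps.
A1 → A2 → … → A5 after 4 steps.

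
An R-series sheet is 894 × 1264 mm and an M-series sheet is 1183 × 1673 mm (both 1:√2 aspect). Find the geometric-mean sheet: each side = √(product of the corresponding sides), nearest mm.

Short side: √(894 · 1183) = √1057602 ≈ 1028.4 → 1028 mm
Long side: √(1264 · 1673) = √2114672 ≈ 1454.2 → 1454 mm

1028 × 1454 mm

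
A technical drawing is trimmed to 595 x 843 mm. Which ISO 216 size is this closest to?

Aspect ratio 843/595 ≈ 1.417 — close to the ISO √2 ≈ 1.414.
In the A-series (A0 area = 1 m²): A1 = 594 × 841 mm.
Off by 3 mm total — nearest standard size.

A1 (594 × 841 mm)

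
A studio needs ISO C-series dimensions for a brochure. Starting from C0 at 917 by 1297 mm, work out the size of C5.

162 × 229 mm

C1: ⌊1297/2⌋ × 917 = 648 × 917 mm
C2: ⌊917/2⌋ × 648 = 458 × 648 mm
C3: ⌊648/2⌋ × 458 = 324 × 458 mm
C4: ⌊458/2⌋ × 324 = 229 × 324 mm
C5: ⌊324/2⌋ × 229 = 162 × 229 mm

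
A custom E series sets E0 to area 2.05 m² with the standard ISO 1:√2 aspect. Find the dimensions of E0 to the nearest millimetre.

Let the short side be w mm. Then w · w√2 = 2.05 m² = 2,050,000 mm².
w² = 2,050,000/√2, so w ≈ 1204.0 mm; long side = w√2 ≈ 1702.7 mm.

1204 × 1703 mm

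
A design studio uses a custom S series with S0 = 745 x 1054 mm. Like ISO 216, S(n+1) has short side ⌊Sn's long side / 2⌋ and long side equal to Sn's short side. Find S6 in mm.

93 × 131 mm

S1 = 527 × 745 mm (from S0 by 1 halving).
S2: ⌊745/2⌋ × 527 = 372 × 527 mm
S3: ⌊527/2⌋ × 372 = 263 × 372 mm
S4: ⌊372/2⌋ × 263 = 186 × 263 mm
S5: ⌊263/2⌋ × 186 = 131 × 186 mm
S6: ⌊186/2⌋ × 131 = 93 × 131 mm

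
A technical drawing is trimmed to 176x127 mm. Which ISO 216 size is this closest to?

B6 (125 × 176 mm)

Aspect ratio 176/127 ≈ 1.386 (ISO target is √2 ≈ 1.414).
In the B-series (B0 = 1000 × 1414 mm): B6 = 125 × 176 mm.
Off by 2 mm total — nearest standard size.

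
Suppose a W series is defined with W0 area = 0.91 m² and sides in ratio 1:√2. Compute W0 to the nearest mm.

802 × 1134 mm

Let the short side be w mm. Then w · w√2 = 0.91 m² = 910,000 mm².
w² = 910,000/√2, so w ≈ 802.2 mm; long side = w√2 ≈ 1134.4 mm.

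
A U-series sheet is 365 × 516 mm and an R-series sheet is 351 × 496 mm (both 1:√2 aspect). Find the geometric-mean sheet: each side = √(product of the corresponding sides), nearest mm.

Short side: √(365 · 351) = √128115 ≈ 357.9 → 358 mm
Long side: √(516 · 496) = √255936 ≈ 505.9 → 506 mm

358 × 506 mm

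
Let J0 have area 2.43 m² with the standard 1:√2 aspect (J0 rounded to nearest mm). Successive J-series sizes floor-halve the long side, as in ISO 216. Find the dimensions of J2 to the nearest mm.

Let J0's short side be w mm. w · w√2 = 2.43 m² = 2,430,000 mm², so w ≈ 1310.8 mm and w√2 ≈ 1853.8 mm → J0 = 1311 × 1854 mm.
J1: ⌊1854/2⌋ × 1311 = 927 × 1311 mm
J2: ⌊1311/2⌋ × 927 = 655 × 927 mm

655 × 927 mm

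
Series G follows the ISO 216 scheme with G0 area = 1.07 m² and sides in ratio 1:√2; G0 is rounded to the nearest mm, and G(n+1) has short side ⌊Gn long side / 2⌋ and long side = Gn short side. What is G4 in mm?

217 × 307 mm

Let G0's short side be w mm. w · w√2 = 1.07 m² = 1,070,000 mm², so w ≈ 869.8 mm and w√2 ≈ 1230.1 mm → G0 = 870 × 1230 mm.
G1: ⌊1230/2⌋ × 870 = 615 × 870 mm
G2: ⌊870/2⌋ × 615 = 435 × 615 mm
G3: ⌊615/2⌋ × 435 = 307 × 435 mm
G4: ⌊435/2⌋ × 307 = 217 × 307 mm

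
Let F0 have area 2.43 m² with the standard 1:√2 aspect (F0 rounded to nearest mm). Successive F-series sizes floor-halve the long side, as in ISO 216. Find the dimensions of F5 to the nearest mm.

Let F0's short side be w mm. w · w√2 = 2.43 m² = 2,430,000 mm², so w ≈ 1310.8 mm and w√2 ≈ 1853.8 mm → F0 = 1311 × 1854 mm.
F1: ⌊1854/2⌋ × 1311 = 927 × 1311 mm
F2: ⌊1311/2⌋ × 927 = 655 × 927 mm
F3: ⌊927/2⌋ × 655 = 463 × 655 mm
F4: ⌊655/2⌋ × 463 = 327 × 463 mm
F5: ⌊463/2⌋ × 327 = 231 × 327 mm

231 × 327 mm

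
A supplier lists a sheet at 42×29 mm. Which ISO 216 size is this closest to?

C10 (28 × 40 mm)

Aspect ratio 42/29 ≈ 1.448 (ISO target is √2 ≈ 1.414).
In the C-series (envelope sizes, between A and B): C10 = 28 × 40 mm.
Off by 3 mm total — nearest standard size.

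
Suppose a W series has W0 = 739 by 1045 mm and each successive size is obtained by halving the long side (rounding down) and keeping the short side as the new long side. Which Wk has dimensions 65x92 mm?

W0: 739 × 1045 mm
W1: 522 × 739 mm
W2: 369 × 522 mm
W3: 261 × 369 mm
W4: 184 × 261 mm
W5: 130 × 184 mm
W6: 92 × 130 mm
W7: 65 × 92 mm
W8: 46 × 65 mm
→ matches W7.

W7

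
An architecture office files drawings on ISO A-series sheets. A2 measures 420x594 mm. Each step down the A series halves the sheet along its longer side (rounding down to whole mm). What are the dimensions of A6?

105 × 148 mm

A3: ⌊594/2⌋ × 420 = 297 × 420 mm
A4: ⌊420/2⌋ × 297 = 210 × 297 mm
A5: ⌊297/2⌋ × 210 = 148 × 210 mm
A6: ⌊210/2⌋ × 148 = 105 × 148 mm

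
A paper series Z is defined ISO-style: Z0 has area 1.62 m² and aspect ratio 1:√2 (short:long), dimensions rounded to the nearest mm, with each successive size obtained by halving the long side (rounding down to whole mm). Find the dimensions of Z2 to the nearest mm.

Let Z0's short side be w mm. w · w√2 = 1.62 m² = 1,620,000 mm², so w ≈ 1070.3 mm and w√2 ≈ 1513.6 mm → Z0 = 1070 × 1514 mm.
Z1: ⌊1514/2⌋ × 1070 = 757 × 1070 mm
Z2: ⌊1070/2⌋ × 757 = 535 × 757 mm

535 × 757 mm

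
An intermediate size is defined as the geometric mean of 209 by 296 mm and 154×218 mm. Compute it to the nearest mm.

Short side: √(209 · 154) = √32186 ≈ 179.4 → 179 mm
Long side: √(296 · 218) = √64528 ≈ 254.0 → 254 mm

179 × 254 mm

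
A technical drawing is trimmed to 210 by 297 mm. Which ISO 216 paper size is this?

A4 (210 × 297 mm)

Aspect ratio 297/210 ≈ 1.414 — close to the ISO √2 ≈ 1.414.
In the A-series (A0 area = 1 m²): A4 = 210 × 297 mm.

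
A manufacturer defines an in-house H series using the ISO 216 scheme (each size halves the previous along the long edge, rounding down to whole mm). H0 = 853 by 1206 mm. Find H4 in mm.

213 × 301 mm

H1: ⌊1206/2⌋ × 853 = 603 × 853 mm
H2: ⌊853/2⌋ × 603 = 426 × 603 mm
H3: ⌊603/2⌋ × 426 = 301 × 426 mm
H4: ⌊426/2⌋ × 301 = 213 × 301 mm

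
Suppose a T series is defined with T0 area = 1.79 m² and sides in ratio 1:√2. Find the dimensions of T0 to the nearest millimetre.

Let the short side be w mm. Then w · w√2 = 1.79 m² = 1,790,000 mm².
w² = 1,790,000/√2, so w ≈ 1125.0 mm; long side = w√2 ≈ 1591.1 mm.

1125 × 1591 mm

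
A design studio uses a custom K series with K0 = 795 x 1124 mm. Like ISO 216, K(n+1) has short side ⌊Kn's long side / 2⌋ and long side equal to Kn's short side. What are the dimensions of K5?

K1: ⌊1124/2⌋ × 795 = 562 × 795 mm
K2: ⌊795/2⌋ × 562 = 397 × 562 mm
K3: ⌊562/2⌋ × 397 = 281 × 397 mm
K4: ⌊397/2⌋ × 281 = 198 × 281 mm
K5: ⌊281/2⌋ × 198 = 140 × 198 mm

140 × 198 mm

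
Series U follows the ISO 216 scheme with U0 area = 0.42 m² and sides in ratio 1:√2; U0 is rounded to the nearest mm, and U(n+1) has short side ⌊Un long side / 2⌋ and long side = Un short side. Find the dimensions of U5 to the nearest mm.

Let U0's short side be w mm. w · w√2 = 0.42 m² = 420,000 mm², so w ≈ 545.0 mm and w√2 ≈ 770.7 mm → U0 = 545 × 771 mm.
U1: ⌊771/2⌋ × 545 = 385 × 545 mm
U2: ⌊545/2⌋ × 385 = 272 × 385 mm
U3: ⌊385/2⌋ × 272 = 192 × 272 mm
U4: ⌊272/2⌋ × 192 = 136 × 192 mm
U5: ⌊192/2⌋ × 136 = 96 × 136 mm

96 × 136 mm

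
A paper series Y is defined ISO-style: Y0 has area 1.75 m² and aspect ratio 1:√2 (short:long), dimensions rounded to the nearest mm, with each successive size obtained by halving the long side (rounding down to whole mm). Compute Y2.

556 × 786 mm

Let Y0's short side be w mm. w · w√2 = 1.75 m² = 1,750,000 mm², so w ≈ 1112.4 mm and w√2 ≈ 1573.2 mm → Y0 = 1112 × 1573 mm.
Y1: ⌊1573/2⌋ × 1112 = 786 × 1112 mm
Y2: ⌊1112/2⌋ × 786 = 556 × 786 mm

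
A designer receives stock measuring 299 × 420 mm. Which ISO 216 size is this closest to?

A3 (297 × 420 mm)

Aspect ratio 420/299 ≈ 1.405 — close to the ISO √2 ≈ 1.414.
In the A-series (A0 area = 1 m²): A3 = 297 × 420 mm.
Off by 2 mm total — nearest standard size.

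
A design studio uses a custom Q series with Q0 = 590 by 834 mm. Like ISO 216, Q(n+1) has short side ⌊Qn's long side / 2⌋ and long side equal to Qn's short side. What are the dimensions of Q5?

Q1: ⌊834/2⌋ × 590 = 417 × 590 mm
Q2: ⌊590/2⌋ × 417 = 295 × 417 mm
Q3: ⌊417/2⌋ × 295 = 208 × 295 mm
Q4: ⌊295/2⌋ × 208 = 147 × 208 mm
Q5: ⌊208/2⌋ × 147 = 104 × 147 mm

104 × 147 mm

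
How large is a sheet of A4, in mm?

A0 = 841 × 1189 mm (A0 has area 1 m², aspect 1:√2).
A1: ⌊1189/2⌋ × 841 = 594 × 841 mm
A2: ⌊841/2⌋ × 594 = 420 × 594 mm
A3: ⌊594/2⌋ × 420 = 297 × 420 mm
A4: ⌊420/2⌋ × 297 = 210 × 297 mm

210 × 297 mm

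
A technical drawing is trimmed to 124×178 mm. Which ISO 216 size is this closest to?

B6 (125 × 176 mm)

Aspect ratio 178/124 ≈ 1.435 (ISO target is √2 ≈ 1.414).
In the B-series (B0 = 1000 × 1414 mm): B6 = 125 × 176 mm.
Off by 3 mm total — nearest standard size.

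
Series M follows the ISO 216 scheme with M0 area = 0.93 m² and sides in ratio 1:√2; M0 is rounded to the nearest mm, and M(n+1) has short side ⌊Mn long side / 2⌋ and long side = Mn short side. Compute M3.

286 × 405 mm

Let M0's short side be w mm. w · w√2 = 0.93 m² = 930,000 mm², so w ≈ 810.9 mm and w√2 ≈ 1146.8 mm → M0 = 811 × 1147 mm.
M1: ⌊1147/2⌋ × 811 = 573 × 811 mm
M2: ⌊811/2⌋ × 573 = 405 × 573 mm
M3: ⌊573/2⌋ × 405 = 286 × 405 mm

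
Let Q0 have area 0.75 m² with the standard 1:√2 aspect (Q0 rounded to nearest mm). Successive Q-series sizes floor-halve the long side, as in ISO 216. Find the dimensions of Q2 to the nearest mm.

Let Q0's short side be w mm. w · w√2 = 0.75 m² = 750,000 mm², so w ≈ 728.2 mm and w√2 ≈ 1029.9 mm → Q0 = 728 × 1030 mm.
Q1: ⌊1030/2⌋ × 728 = 515 × 728 mm
Q2: ⌊728/2⌋ × 515 = 364 × 515 mm

364 × 515 mm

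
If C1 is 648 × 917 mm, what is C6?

114 × 162 mm

C2: ⌊917/2⌋ × 648 = 458 × 648 mm
C3: ⌊648/2⌋ × 458 = 324 × 458 mm
C4: ⌊458/2⌋ × 324 = 229 × 324 mm
C5: ⌊324/2⌋ × 229 = 162 × 229 mm
C6: ⌊229/2⌋ × 162 = 114 × 162 mm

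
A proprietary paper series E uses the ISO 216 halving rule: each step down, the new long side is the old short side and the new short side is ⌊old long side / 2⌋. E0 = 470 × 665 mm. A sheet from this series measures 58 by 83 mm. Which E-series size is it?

E0: 470 × 665 mm
E1: 332 × 470 mm
E2: 235 × 332 mm
E3: 166 × 235 mm
E4: 117 × 166 mm
E5: 83 × 117 mm
E6: 58 × 83 mm
E7: 41 × 58 mm
→ matches E6.

E6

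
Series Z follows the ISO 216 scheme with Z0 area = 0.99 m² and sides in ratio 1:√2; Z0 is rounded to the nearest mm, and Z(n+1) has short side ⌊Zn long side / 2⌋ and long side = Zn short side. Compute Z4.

Let Z0's short side be w mm. w · w√2 = 0.99 m² = 990,000 mm², so w ≈ 836.7 mm and w√2 ≈ 1183.2 mm → Z0 = 837 × 1183 mm.
Z1: ⌊1183/2⌋ × 837 = 591 × 837 mm
Z2: ⌊837/2⌋ × 591 = 418 × 591 mm
Z3: ⌊591/2⌋ × 418 = 295 × 418 mm
Z4: ⌊418/2⌋ × 295 = 209 × 295 mm

209 × 295 mm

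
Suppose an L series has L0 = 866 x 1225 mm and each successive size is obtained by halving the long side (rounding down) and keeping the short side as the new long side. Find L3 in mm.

306 × 433 mm

L1: ⌊1225/2⌋ × 866 = 612 × 866 mm
L2: ⌊866/2⌋ × 612 = 433 × 612 mm
L3: ⌊612/2⌋ × 433 = 306 × 433 mm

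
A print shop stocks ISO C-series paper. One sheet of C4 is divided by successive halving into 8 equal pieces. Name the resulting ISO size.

8 = 2^3, so 3 halving steps.
C4 → C5 → … → C7 after 3 steps.

C7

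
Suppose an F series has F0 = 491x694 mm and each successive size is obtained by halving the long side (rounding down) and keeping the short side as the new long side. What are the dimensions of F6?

61 × 86 mm

F1 = 347 × 491 mm (from F0 by 1 halving).
F2: ⌊491/2⌋ × 347 = 245 × 347 mm
F3: ⌊347/2⌋ × 245 = 173 × 245 mm
F4: ⌊245/2⌋ × 173 = 122 × 173 mm
F5: ⌊173/2⌋ × 122 = 86 × 122 mm
F6: ⌊122/2⌋ × 86 = 61 × 86 mm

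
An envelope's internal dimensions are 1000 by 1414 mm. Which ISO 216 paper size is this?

B0 (1000 × 1414 mm)

Aspect ratio 1414/1000 ≈ 1.414 — close to the ISO √2 ≈ 1.414.
In the B-series (B0 = 1000 × 1414 mm): B0 = 1000 × 1414 mm.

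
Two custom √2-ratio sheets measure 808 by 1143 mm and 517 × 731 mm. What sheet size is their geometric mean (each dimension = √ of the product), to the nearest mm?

646 × 914 mm

Short side: √(808 · 517) = √417736 ≈ 646.3 → 646 mm
Long side: √(1143 · 731) = √835533 ≈ 914.1 → 914 mm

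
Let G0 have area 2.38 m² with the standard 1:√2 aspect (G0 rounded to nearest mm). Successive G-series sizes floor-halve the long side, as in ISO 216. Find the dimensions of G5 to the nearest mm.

Let G0's short side be w mm. w · w√2 = 2.38 m² = 2,380,000 mm², so w ≈ 1297.3 mm and w√2 ≈ 1834.6 mm → G0 = 1297 × 1835 mm.
G1: ⌊1835/2⌋ × 1297 = 917 × 1297 mm
G2: ⌊1297/2⌋ × 917 = 648 × 917 mm
G3: ⌊917/2⌋ × 648 = 458 × 648 mm
G4: ⌊648/2⌋ × 458 = 324 × 458 mm
G5: ⌊458/2⌋ × 324 = 229 × 324 mm

229 × 324 mm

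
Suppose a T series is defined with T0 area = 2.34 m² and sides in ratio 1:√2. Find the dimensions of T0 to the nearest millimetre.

1286 × 1819 mm

Let the short side be w mm. Then w · w√2 = 2.34 m² = 2,340,000 mm².
w² = 2,340,000/√2, so w ≈ 1286.3 mm; long side = w√2 ≈ 1819.1 mm.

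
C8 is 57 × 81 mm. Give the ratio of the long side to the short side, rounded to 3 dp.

81 / 57 = 1.421
ISO 216 targets √2 ≈ 1.414; the +0.007 deviation is from mm rounding.

1.421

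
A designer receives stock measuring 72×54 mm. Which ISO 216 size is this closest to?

A8 (52 × 74 mm)

Aspect ratio 72/54 ≈ 1.333 (ISO target is √2 ≈ 1.414).
In the A-series (A0 area = 1 m²): A8 = 52 × 74 mm.
Off by 4 mm total — nearest standard size.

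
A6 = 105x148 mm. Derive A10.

26 × 37 mm

A7: ⌊148/2⌋ × 105 = 74 × 105 mm
A8: ⌊105/2⌋ × 74 = 52 × 74 mm
A9: ⌊74/2⌋ × 52 = 37 × 52 mm
A10: ⌊52/2⌋ × 37 = 26 × 37 mm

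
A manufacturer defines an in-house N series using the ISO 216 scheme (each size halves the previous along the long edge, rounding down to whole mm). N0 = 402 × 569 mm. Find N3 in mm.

N1: ⌊569/2⌋ × 402 = 284 × 402 mm
N2: ⌊402/2⌋ × 284 = 201 × 284 mm
N3: ⌊284/2⌋ × 201 = 142 × 201 mm

142 × 201 mm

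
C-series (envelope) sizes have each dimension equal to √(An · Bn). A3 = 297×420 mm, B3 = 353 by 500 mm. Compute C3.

324 × 458 mm

Short side: √(297 · 353) = √104841 ≈ 323.8 → 324 mm
Long side: √(420 · 500) = √210000 ≈ 458.3 → 458 mm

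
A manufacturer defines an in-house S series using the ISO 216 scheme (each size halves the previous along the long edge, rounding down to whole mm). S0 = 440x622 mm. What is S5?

S1: ⌊622/2⌋ × 440 = 311 × 440 mm
S2: ⌊440/2⌋ × 311 = 220 × 311 mm
S3: ⌊311/2⌋ × 220 = 155 × 220 mm
S4: ⌊220/2⌋ × 155 = 110 × 155 mm
S5: ⌊155/2⌋ × 110 = 77 × 110 mm

77 × 110 mm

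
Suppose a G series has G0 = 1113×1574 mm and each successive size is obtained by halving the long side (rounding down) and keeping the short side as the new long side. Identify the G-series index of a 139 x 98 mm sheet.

G0: 1113 × 1574 mm
G1: 787 × 1113 mm
G2: 556 × 787 mm
G3: 393 × 556 mm
G4: 278 × 393 mm
G5: 196 × 278 mm
G6: 139 × 196 mm
G7: 98 × 139 mm
G8: 69 × 98 mm
→ matches G7.

G7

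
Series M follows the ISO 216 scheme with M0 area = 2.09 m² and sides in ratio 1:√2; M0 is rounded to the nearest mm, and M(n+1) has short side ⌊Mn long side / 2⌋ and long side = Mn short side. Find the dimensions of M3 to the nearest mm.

429 × 608 mm

Let M0's short side be w mm. w · w√2 = 2.09 m² = 2,090,000 mm², so w ≈ 1215.7 mm and w√2 ≈ 1719.2 mm → M0 = 1216 × 1719 mm.
M1: ⌊1719/2⌋ × 1216 = 859 × 1216 mm
M2: ⌊1216/2⌋ × 859 = 608 × 859 mm
M3: ⌊859/2⌋ × 608 = 429 × 608 mm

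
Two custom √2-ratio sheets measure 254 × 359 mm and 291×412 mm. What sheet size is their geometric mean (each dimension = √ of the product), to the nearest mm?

272 × 385 mm

Short side: √(254 · 291) = √73914 ≈ 271.9 → 272 mm
Long side: √(359 · 412) = √147908 ≈ 384.6 → 385 mm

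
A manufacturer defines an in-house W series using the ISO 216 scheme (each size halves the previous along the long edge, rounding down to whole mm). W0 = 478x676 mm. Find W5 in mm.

W1: ⌊676/2⌋ × 478 = 338 × 478 mm
W2: ⌊478/2⌋ × 338 = 239 × 338 mm
W3: ⌊338/2⌋ × 239 = 169 × 239 mm
W4: ⌊239/2⌋ × 169 = 119 × 169 mm
W5: ⌊169/2⌋ × 119 = 84 × 119 mm

84 × 119 mm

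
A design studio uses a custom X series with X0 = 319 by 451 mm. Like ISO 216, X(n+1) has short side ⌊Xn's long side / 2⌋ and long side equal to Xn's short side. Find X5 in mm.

X1 = 225 × 319 mm (from X0 by 1 halving).
X2: ⌊319/2⌋ × 225 = 159 × 225 mm
X3: ⌊225/2⌋ × 159 = 112 × 159 mm
X4: ⌊159/2⌋ × 112 = 79 × 112 mm
X5: ⌊112/2⌋ × 79 = 56 × 79 mm

56 × 79 mm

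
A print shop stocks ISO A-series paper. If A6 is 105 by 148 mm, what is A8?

A7: ⌊148/2⌋ × 105 = 74 × 105 mm
A8: ⌊105/2⌋ × 74 = 52 × 74 mm

52 × 74 mm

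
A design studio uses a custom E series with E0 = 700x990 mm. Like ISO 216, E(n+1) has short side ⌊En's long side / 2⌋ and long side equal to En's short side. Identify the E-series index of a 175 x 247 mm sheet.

E4

E0: 700 × 990 mm
E1: 495 × 700 mm
E2: 350 × 495 mm
E3: 247 × 350 mm
E4: 175 × 247 mm
E5: 123 × 175 mm
→ matches E4.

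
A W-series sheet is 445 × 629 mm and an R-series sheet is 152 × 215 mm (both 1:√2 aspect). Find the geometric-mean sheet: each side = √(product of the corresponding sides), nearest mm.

260 × 368 mm

Short side: √(445 · 152) = √67640 ≈ 260.1 → 260 mm
Long side: √(629 · 215) = √135235 ≈ 367.7 → 368 mm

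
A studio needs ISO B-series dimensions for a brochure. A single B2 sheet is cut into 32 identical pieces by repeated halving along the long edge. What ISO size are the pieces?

32 = 2^5, so 5 halving steps.
B2 → B3 → … → B7 after 5 steps.

B7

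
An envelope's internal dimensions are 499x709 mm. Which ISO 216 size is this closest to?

Aspect ratio 709/499 ≈ 1.421 — close to the ISO √2 ≈ 1.414.
In the B-series (B0 = 1000 × 1414 mm): B2 = 500 × 707 mm.
Off by 3 mm total — nearest standard size.

B2 (500 × 707 mm)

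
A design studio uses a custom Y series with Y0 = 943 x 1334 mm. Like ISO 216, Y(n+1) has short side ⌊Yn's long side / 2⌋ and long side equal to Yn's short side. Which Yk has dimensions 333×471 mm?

Y0: 943 × 1334 mm
Y1: 667 × 943 mm
Y2: 471 × 667 mm
Y3: 333 × 471 mm
Y4: 235 × 333 mm
→ matches Y3.

Y3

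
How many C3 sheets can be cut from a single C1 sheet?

4

Each ISO step halves the sheet: 1 × C1 → 2 × C2 → 4 × C3
From C1 to C3 is 2 halving steps: 2^2 = 4.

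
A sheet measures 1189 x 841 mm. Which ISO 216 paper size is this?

Aspect ratio 1189/841 ≈ 1.414 — close to the ISO √2 ≈ 1.414.
In the A-series (A0 area = 1 m²): A0 = 841 × 1189 mm.

A0 (841 × 1189 mm)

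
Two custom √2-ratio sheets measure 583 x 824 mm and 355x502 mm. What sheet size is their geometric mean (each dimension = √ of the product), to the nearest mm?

Short side: √(583 · 355) = √206965 ≈ 454.9 → 455 mm
Long side: √(824 · 502) = √413648 ≈ 643.2 → 643 mm

455 × 643 mm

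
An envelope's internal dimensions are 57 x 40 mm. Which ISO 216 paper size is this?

Aspect ratio 57/40 ≈ 1.425 — close to the ISO √2 ≈ 1.414.
In the C-series (envelope sizes, between A and B): C9 = 40 × 57 mm.

C9 (40 × 57 mm)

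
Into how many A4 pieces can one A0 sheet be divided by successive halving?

Each ISO step halves the sheet: 1 × A0 → 2 × A1 → 4 × A2 → 8 × A3 → …
From A0 to A4 is 4 halving steps: 2^4 = 16.

16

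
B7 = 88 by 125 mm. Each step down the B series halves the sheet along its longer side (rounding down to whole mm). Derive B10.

31 × 44 mm

B8: ⌊125/2⌋ × 88 = 62 × 88 mm
B9: ⌊88/2⌋ × 62 = 44 × 62 mm
B10: ⌊62/2⌋ × 44 = 31 × 44 mm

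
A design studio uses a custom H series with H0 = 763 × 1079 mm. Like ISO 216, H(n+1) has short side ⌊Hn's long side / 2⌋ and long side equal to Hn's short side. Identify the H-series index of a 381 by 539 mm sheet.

H0: 763 × 1079 mm
H1: 539 × 763 mm
H2: 381 × 539 mm
H3: 269 × 381 mm
→ matches H2.

H2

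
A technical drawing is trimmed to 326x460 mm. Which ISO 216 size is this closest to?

C3 (324 × 458 mm)

Aspect ratio 460/326 ≈ 1.411 — close to the ISO √2 ≈ 1.414.
In the C-series (envelope sizes, between A and B): C3 = 324 × 458 mm.
Off by 4 mm total — nearest standard size.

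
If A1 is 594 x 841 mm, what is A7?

A2: ⌊841/2⌋ × 594 = 420 × 594 mm
A3: ⌊594/2⌋ × 420 = 297 × 420 mm
A4: ⌊420/2⌋ × 297 = 210 × 297 mm
A5: ⌊297/2⌋ × 210 = 148 × 210 mm
A6: ⌊210/2⌋ × 148 = 105 × 148 mm
A7: ⌊148/2⌋ × 105 = 74 × 105 mm

74 × 105 mm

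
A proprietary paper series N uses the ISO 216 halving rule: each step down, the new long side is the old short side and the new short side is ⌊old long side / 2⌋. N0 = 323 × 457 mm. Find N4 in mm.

N1: ⌊457/2⌋ × 323 = 228 × 323 mm
N2: ⌊323/2⌋ × 228 = 161 × 228 mm
N3: ⌊228/2⌋ × 161 = 114 × 161 mm
N4: ⌊161/2⌋ × 114 = 80 × 114 mm

80 × 114 mm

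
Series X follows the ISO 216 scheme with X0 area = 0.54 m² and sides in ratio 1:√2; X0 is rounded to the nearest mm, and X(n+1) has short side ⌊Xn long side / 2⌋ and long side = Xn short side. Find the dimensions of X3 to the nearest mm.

Let X0's short side be w mm. w · w√2 = 0.54 m² = 540,000 mm², so w ≈ 617.9 mm and w√2 ≈ 873.9 mm → X0 = 618 × 874 mm.
X1: ⌊874/2⌋ × 618 = 437 × 618 mm
X2: ⌊618/2⌋ × 437 = 309 × 437 mm
X3: ⌊437/2⌋ × 309 = 218 × 309 mm

218 × 309 mm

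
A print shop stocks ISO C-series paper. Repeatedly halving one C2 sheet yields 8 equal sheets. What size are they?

8 = 2^3, so 3 halving steps.
C2 → C3 → … → C5 after 3 steps.

C5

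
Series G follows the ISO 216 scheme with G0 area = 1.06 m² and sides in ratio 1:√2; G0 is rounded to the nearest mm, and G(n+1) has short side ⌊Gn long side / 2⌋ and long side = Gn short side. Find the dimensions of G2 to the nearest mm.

Let G0's short side be w mm. w · w√2 = 1.06 m² = 1,060,000 mm², so w ≈ 865.8 mm and w√2 ≈ 1224.4 mm → G0 = 866 × 1224 mm.
G1: ⌊1224/2⌋ × 866 = 612 × 866 mm
G2: ⌊866/2⌋ × 612 = 433 × 612 mm

433 × 612 mm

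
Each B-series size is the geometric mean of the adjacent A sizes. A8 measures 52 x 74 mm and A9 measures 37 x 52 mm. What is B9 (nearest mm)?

44 × 62 mm

Short side: √(52 · 37) = √1924 ≈ 43.9 → 44 mm
Long side: √(74 · 52) = √3848 ≈ 62.0 → 62 mm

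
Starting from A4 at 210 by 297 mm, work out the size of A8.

A5: ⌊297/2⌋ × 210 = 148 × 210 mm
A6: ⌊210/2⌋ × 148 = 105 × 148 mm
A7: ⌊148/2⌋ × 105 = 74 × 105 mm
A8: ⌊105/2⌋ × 74 = 52 × 74 mm

52 × 74 mm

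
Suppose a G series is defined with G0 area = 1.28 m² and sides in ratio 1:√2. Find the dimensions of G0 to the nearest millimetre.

951 × 1345 mm

Let the short side be w mm. Then w · w√2 = 1.28 m² = 1,280,000 mm².
w² = 1,280,000/√2, so w ≈ 951.4 mm; long side = w√2 ≈ 1345.4 mm.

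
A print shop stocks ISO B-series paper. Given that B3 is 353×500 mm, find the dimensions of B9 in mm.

B4: ⌊500/2⌋ × 353 = 250 × 353 mm
B5: ⌊353/2⌋ × 250 = 176 × 250 mm
B6: ⌊250/2⌋ × 176 = 125 × 176 mm
B7: ⌊176/2⌋ × 125 = 88 × 125 mm
B8: ⌊125/2⌋ × 88 = 62 × 88 mm
B9: ⌊88/2⌋ × 62 = 44 × 62 mm

44 × 62 mm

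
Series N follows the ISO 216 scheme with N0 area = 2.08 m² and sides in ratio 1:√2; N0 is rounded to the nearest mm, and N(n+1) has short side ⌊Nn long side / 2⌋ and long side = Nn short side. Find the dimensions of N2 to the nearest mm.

606 × 857 mm

Let N0's short side be w mm. w · w√2 = 2.08 m² = 2,080,000 mm², so w ≈ 1212.8 mm and w√2 ≈ 1715.1 mm → N0 = 1213 × 1715 mm.
N1: ⌊1715/2⌋ × 1213 = 857 × 1213 mm
N2: ⌊1213/2⌋ × 857 = 606 × 857 mm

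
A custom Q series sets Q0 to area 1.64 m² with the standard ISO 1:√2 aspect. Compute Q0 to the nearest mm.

Let the short side be w mm. Then w · w√2 = 1.64 m² = 1,640,000 mm².
w² = 1,640,000/√2, so w ≈ 1076.9 mm; long side = w√2 ≈ 1522.9 mm.

1077 × 1523 mm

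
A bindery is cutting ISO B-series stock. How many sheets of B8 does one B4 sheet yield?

B4 = 250 × 353 mm; B8 = 62 × 88 mm.
Each halving step doubles the count; 4 steps from B4 to B8.
2^4 = 16.

16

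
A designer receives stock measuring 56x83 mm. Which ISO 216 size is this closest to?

Aspect ratio 83/56 ≈ 1.482 (ISO target is √2 ≈ 1.414).
In the C-series (envelope sizes, between A and B): C8 = 57 × 81 mm.
Off by 3 mm total — nearest standard size.

C8 (57 × 81 mm)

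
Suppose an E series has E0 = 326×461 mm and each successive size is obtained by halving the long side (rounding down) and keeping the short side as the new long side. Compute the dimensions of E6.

40 × 57 mm

E1: ⌊461/2⌋ × 326 = 230 × 326 mm
E2: ⌊326/2⌋ × 230 = 163 × 230 mm
E3: ⌊230/2⌋ × 163 = 115 × 163 mm
E4: ⌊163/2⌋ × 115 = 81 × 115 mm
E5: ⌊115/2⌋ × 81 = 57 × 81 mm
E6: ⌊81/2⌋ × 57 = 40 × 57 mm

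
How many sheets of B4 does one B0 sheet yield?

Each ISO step halves the sheet: 1 × B0 → 2 × B1 → 4 × B2 → 8 × B3 → …
From B0 to B4 is 4 halving steps: 2^4 = 16.

16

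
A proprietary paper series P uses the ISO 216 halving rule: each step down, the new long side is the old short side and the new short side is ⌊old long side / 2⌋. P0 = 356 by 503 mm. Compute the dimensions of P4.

89 × 125 mm

P1: ⌊503/2⌋ × 356 = 251 × 356 mm
P2: ⌊356/2⌋ × 251 = 178 × 251 mm
P3: ⌊251/2⌋ × 178 = 125 × 178 mm
P4: ⌊178/2⌋ × 125 = 89 × 125 mm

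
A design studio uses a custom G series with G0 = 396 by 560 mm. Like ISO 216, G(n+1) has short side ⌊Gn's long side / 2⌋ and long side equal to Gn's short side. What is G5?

G1: ⌊560/2⌋ × 396 = 280 × 396 mm
G2: ⌊396/2⌋ × 280 = 198 × 280 mm
G3: ⌊280/2⌋ × 198 = 140 × 198 mm
G4: ⌊198/2⌋ × 140 = 99 × 140 mm
G5: ⌊140/2⌋ × 99 = 70 × 99 mm

70 × 99 mm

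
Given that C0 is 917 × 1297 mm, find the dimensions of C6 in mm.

C1: ⌊1297/2⌋ × 917 = 648 × 917 mm
C2: ⌊917/2⌋ × 648 = 458 × 648 mm
C3: ⌊648/2⌋ × 458 = 324 × 458 mm
C4: ⌊458/2⌋ × 324 = 229 × 324 mm
C5: ⌊324/2⌋ × 229 = 162 × 229 mm
C6: ⌊229/2⌋ × 162 = 114 × 162 mm

114 × 162 mm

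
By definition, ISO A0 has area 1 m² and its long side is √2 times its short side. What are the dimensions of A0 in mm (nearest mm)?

841 × 1189 mm

Let the short side be w mm. Then the long side is w√2 and w · w√2 = 10⁶ mm².
w² = 10⁶/√2, so w = 1000 / 2^(1/4) ≈ 840.9 mm; long side = 1000 · 2^(1/4) ≈ 1189.2 mm.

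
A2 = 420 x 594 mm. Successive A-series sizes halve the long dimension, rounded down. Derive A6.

105 × 148 mm

A3: ⌊594/2⌋ × 420 = 297 × 420 mm
A4: ⌊420/2⌋ × 297 = 210 × 297 mm
A5: ⌊297/2⌋ × 210 = 148 × 210 mm
A6: ⌊210/2⌋ × 148 = 105 × 148 mm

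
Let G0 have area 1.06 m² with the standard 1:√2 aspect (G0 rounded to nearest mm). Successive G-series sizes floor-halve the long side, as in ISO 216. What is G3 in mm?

Let G0's short side be w mm. w · w√2 = 1.06 m² = 1,060,000 mm², so w ≈ 865.8 mm and w√2 ≈ 1224.4 mm → G0 = 866 × 1224 mm.
G1: ⌊1224/2⌋ × 866 = 612 × 866 mm
G2: ⌊866/2⌋ × 612 = 433 × 612 mm
G3: ⌊612/2⌋ × 433 = 306 × 433 mm

306 × 433 mm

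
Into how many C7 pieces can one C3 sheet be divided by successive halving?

Each ISO step halves the sheet: 1 × C3 → 2 × C4 → 4 × C5 → 8 × C6 → …
From C3 to C7 is 4 halving steps: 2^4 = 16.

16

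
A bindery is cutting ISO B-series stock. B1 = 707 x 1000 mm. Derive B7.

88 × 125 mm

B2: ⌊1000/2⌋ × 707 = 500 × 707 mm
B3: ⌊707/2⌋ × 500 = 353 × 500 mm
B4: ⌊500/2⌋ × 353 = 250 × 353 mm
B5: ⌊353/2⌋ × 250 = 176 × 250 mm
B6: ⌊250/2⌋ × 176 = 125 × 176 mm
B7: ⌊176/2⌋ × 125 = 88 × 125 mm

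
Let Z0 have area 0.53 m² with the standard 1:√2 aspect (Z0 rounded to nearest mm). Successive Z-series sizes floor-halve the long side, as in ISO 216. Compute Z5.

108 × 153 mm

Let Z0's short side be w mm. w · w√2 = 0.53 m² = 530,000 mm², so w ≈ 612.2 mm and w√2 ≈ 865.8 mm → Z0 = 612 × 866 mm.
Z1: ⌊866/2⌋ × 612 = 433 × 612 mm
Z2: ⌊612/2⌋ × 433 = 306 × 433 mm
Z3: ⌊433/2⌋ × 306 = 216 × 306 mm
Z4: ⌊306/2⌋ × 216 = 153 × 216 mm
Z5: ⌊216/2⌋ × 153 = 108 × 153 mm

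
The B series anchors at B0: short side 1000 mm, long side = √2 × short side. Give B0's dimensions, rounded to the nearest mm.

Short side = 1000 mm; long side = 1000√2 ≈ 1414.2 mm.

1000 × 1414 mm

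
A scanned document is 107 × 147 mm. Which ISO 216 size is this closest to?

Aspect ratio 147/107 ≈ 1.374 (ISO target is √2 ≈ 1.414).
In the A-series (A0 area = 1 m²): A6 = 105 × 148 mm.
Off by 3 mm total — nearest standard size.

A6 (105 × 148 mm)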